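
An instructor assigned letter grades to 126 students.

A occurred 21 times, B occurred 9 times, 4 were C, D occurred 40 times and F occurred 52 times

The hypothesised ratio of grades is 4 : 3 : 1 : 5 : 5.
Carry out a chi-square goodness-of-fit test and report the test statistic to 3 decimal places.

18.864

Ratio total = 18. Expected counts: 126×4/18 = 28, 126×3/18 = 21, 126×1/18 = 7, 126×5/18 = 35, 126×5/18 = 35.
cat         O        E   (O−E)²/E
A          21       28     1.7500
B           9       21     6.8571
C           4        7     1.2857
D          40       35     0.7143
F          52       35     8.2571
Sum = 18.864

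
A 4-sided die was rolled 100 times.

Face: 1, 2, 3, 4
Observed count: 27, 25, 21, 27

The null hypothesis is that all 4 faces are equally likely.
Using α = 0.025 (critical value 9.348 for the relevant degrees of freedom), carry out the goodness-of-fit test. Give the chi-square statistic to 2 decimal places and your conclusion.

Expected count for each of the 4 categories: 100/4 = 25.
cat         O        E   (O−E)²/E
1          27       25      0.160
2          25       25      0.000
3          21       25      0.640
4          27       25      0.160
Sum = 0.96
df = 3. Since 0.96 < 9.348, we do not reject H₀.

0.96; do not reject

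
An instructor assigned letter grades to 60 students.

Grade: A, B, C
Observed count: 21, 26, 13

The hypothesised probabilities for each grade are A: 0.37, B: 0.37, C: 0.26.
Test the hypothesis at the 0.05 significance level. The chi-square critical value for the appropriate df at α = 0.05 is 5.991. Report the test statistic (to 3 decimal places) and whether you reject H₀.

Expected counts E_i = n·p_i: 60×0.37 = 22.2, 60×0.37 = 22.2, 60×0.26 = 15.6.
χ² = (21−22.2)²/22.2 + (26−22.2)²/22.2 + (13−15.6)²/15.6
   = 0.0649 + 0.6505 + 0.4333
Sum = 1.149
df = 2. Since 1.149 < 5.991, we do not reject H₀.

1.149; do not reject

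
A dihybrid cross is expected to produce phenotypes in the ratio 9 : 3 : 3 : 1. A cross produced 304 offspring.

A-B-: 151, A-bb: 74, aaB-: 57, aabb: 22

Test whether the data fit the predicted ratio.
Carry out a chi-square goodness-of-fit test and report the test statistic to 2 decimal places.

Ratio total = 16. Expected counts: 304×9/16 = 171, 304×3/16 = 57, 304×3/16 = 57, 304×1/16 = 19.
χ² = (151−171)²/171 + (74−57)²/57 + (57−57)²/57 + (22−19)²/19
   = 2.339 + 5.070 + 0.000 + 0.474
Sum = 7.88

7.88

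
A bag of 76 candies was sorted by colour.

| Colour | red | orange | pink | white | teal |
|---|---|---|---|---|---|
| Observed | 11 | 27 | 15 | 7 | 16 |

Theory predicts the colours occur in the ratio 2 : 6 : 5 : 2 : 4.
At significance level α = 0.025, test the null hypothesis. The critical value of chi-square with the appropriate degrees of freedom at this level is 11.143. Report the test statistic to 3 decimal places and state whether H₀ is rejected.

Ratio total = 19. Expected counts: 76×2/19 = 8, 76×6/19 = 24, 76×5/19 = 20, 76×2/19 = 8, 76×4/19 = 16.
χ² = (11−8)²/8 + (27−24)²/24 + (15−20)²/20 + (7−8)²/8 + (16−16)²/16
   = 1.1250 + 0.3750 + 1.2500 + 0.1250 + 0.0000
Sum = 2.875
df = 4. Since 2.875 < 11.143, we do not reject H₀.

2.875; do not reject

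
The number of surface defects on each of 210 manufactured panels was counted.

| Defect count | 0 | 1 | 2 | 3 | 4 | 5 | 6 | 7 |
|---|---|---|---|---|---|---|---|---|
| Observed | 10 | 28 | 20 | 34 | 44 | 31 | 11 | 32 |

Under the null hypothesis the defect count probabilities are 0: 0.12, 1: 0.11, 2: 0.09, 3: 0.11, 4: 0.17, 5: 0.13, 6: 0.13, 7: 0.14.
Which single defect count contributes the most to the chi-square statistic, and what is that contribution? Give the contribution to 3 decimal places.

6, 9.732

Expected counts E_i = n·p_i: 210×0.12 = 25.2, 210×0.11 = 23.1, 210×0.09 = 18.9, 210×0.11 = 23.1, 210×0.17 = 35.7, 210×0.13 = 27.3, 210×0.13 = 27.3, 210×0.14 = 29.4.
cat         O        E   (O−E)²/E
0          10     25.2     9.1683
1          28     23.1     1.0394
2          20     18.9     0.0640
3          34     23.1     5.1433
4          44     35.7     1.9297
5          31     27.3     0.5015
6          11     27.3     9.7322
7          32     29.4     0.2299
The largest term is for 6: 9.732.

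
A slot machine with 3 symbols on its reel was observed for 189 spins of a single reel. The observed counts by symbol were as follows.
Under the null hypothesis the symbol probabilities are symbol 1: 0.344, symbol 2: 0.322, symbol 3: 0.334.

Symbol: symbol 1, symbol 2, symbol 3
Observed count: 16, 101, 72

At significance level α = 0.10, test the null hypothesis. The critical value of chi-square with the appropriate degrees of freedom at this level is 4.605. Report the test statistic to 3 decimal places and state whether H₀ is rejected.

64.679; reject

Expected counts E_i = n·p_i: 189×0.344 = 65.016, 189×0.322 = 60.858, 189×0.334 = 63.126.
symbol 1: (16 − 65.016)²/65.016 = 2402.568256/65.016 = 36.9535
symbol 2: (101 − 60.858)²/60.858 = 1611.380164/60.858 = 26.4777
symbol 3: (72 − 63.126)²/63.126 = 78.747876/63.126 = 1.2475
Sum = 64.679
df = 2. Since 64.679 > 4.605, we reject H₀.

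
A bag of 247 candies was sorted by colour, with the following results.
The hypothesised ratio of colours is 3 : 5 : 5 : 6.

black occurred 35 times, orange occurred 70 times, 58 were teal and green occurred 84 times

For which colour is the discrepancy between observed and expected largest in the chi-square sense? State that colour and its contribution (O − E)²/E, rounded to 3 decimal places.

Ratio total = 19. Expected counts: 247×3/19 = 39, 247×5/19 = 65, 247×5/19 = 65, 247×6/19 = 78.
cat         O        E   (O−E)²/E
black      35       39     0.4103
orange     70       65     0.3846
teal       58       65     0.7538
green      84       78     0.4615
The largest term is for teal: 0.754.

teal, 0.754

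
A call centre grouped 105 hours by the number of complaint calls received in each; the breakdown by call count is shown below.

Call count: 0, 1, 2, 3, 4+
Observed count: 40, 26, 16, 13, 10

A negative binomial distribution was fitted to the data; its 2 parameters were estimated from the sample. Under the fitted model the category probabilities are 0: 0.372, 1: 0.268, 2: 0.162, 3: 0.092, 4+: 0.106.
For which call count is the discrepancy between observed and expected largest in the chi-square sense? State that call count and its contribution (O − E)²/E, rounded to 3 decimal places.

Expected counts E_i = n·p_i: 105×0.372 = 39.06, 105×0.268 = 28.14, 105×0.162 = 17.01, 105×0.092 = 9.66, 105×0.106 = 11.13.
χ² = (40−39.06)²/39.06 + (26−28.14)²/28.14 + (16−17.01)²/17.01 + (13−9.66)²/9.66 + (10−11.13)²/11.13
   = 0.0226 + 0.1627 + 0.0600 + 1.1548 + 0.1147
The largest term is for 3: 1.155.

3, 1.155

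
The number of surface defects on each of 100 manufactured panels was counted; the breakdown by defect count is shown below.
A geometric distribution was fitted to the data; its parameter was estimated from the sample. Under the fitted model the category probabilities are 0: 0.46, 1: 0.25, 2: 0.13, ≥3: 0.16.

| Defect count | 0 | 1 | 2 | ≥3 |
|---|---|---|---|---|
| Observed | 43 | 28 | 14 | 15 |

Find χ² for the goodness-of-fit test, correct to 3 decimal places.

Expected counts E_i = n·p_i: 100×0.46 = 46, 100×0.25 = 25, 100×0.13 = 13, 100×0.16 = 16.
χ² = (43−46)²/46 + (28−25)²/25 + (14−13)²/13 + (15−16)²/16
   = 0.1957 + 0.3600 + 0.0769 + 0.0625
Sum = 0.695

0.695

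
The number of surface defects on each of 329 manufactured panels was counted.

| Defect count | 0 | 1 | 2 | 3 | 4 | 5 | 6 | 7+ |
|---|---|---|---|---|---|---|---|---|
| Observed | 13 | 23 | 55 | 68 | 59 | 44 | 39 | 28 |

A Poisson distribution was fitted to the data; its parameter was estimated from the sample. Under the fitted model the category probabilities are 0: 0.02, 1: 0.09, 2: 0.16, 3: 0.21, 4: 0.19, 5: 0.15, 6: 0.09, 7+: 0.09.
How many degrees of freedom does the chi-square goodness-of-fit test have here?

There are k = 8 categories and 1 parameter estimated from the data, so df = 8 − 1 − 1 = 6.

6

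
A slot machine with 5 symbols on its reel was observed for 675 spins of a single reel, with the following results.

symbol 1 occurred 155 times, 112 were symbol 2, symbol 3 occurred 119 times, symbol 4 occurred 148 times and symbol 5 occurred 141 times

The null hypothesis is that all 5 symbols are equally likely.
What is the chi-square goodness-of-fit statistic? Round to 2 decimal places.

10.30

Expected count for each of the 5 categories: 675/5 = 135.
χ² = (155−135)²/135 + (112−135)²/135 + (119−135)²/135 + (148−135)²/135 + (141−135)²/135
   = 2.963 + 3.919 + 1.896 + 1.252 + 0.267
Sum = 10.30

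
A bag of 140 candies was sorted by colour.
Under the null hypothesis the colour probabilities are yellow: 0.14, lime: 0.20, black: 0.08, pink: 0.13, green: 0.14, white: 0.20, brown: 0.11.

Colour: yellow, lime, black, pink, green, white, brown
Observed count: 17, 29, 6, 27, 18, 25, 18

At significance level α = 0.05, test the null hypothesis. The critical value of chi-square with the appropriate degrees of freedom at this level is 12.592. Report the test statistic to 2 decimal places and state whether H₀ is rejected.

7.94; do not reject

Expected counts E_i = n·p_i: 140×0.14 = 19.6, 140×0.20 = 28, 140×0.08 = 11.2, 140×0.13 = 18.2, 140×0.14 = 19.6, 140×0.20 = 28, 140×0.11 = 15.4.
χ² = (17−19.6)²/19.6 + (29−28)²/28 + (6−11.2)²/11.2 + (27−18.2)²/18.2 + (18−19.6)²/19.6 + (25−28)²/28 + (18−15.4)²/15.4
   = 0.345 + 0.036 + 2.414 + 4.255 + 0.131 + 0.321 + 0.439
Sum = 7.94
df = 6. Since 7.94 < 12.592, we do not reject H₀.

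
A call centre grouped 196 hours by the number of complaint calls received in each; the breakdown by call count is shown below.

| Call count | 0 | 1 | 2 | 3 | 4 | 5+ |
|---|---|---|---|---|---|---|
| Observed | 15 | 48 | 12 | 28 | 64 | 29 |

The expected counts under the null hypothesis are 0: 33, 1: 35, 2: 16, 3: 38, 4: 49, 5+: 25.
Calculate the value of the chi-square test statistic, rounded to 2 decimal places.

χ² = (15−33)²/33 + (48−35)²/35 + (12−16)²/16 + (28−38)²/38 + (64−49)²/49 + (29−25)²/25
   = 9.818 + 4.829 + 1.000 + 2.632 + 4.592 + 0.640
Sum = 23.51

23.51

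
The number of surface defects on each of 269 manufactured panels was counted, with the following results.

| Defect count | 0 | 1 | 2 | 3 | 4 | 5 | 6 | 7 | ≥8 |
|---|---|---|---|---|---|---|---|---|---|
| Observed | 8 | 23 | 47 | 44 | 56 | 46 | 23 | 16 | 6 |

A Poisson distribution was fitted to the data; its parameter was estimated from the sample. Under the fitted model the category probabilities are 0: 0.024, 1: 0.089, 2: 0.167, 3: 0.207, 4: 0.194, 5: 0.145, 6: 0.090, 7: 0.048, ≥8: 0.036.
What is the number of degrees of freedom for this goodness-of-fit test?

7

There are k = 9 categories and 1 parameter estimated from the data, so df = 9 − 1 − 1 = 7.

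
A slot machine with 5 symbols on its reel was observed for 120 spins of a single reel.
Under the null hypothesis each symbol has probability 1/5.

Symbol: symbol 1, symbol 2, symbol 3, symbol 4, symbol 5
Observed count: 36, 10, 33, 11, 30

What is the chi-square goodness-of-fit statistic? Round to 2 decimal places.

Expected count for each of the 5 categories: 120/5 = 24.
χ² = (36−24)²/24 + (10−24)²/24 + (33−24)²/24 + (11−24)²/24 + (30−24)²/24
   = 6.000 + 8.167 + 3.375 + 7.042 + 1.500
Sum = 26.08

26.08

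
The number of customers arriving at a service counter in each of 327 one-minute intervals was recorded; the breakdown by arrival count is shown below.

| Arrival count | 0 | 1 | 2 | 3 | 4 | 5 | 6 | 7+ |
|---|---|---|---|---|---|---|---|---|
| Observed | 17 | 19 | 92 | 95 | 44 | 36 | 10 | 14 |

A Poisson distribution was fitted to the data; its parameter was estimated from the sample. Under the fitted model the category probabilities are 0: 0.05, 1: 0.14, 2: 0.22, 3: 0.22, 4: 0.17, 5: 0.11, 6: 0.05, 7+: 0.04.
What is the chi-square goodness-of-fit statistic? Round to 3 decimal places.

33.624

Expected counts E_i = n·p_i: 327×0.05 = 16.35, 327×0.14 = 45.78, 327×0.22 = 71.94, 327×0.22 = 71.94, 327×0.17 = 55.59, 327×0.11 = 35.97, 327×0.05 = 16.35, 327×0.04 = 13.08.
χ² = (17−16.35)²/16.35 + (19−45.78)²/45.78 + (92−71.94)²/71.94 + (95−71.94)²/71.94 + (44−55.59)²/55.59 + (36−35.97)²/35.97 + (10−16.35)²/16.35 + (14−13.08)²/13.08
   = 0.0258 + 15.6655 + 5.5936 + 7.3918 + 2.4164 + 0.0000 + 2.4662 + 0.0647
Sum = 33.624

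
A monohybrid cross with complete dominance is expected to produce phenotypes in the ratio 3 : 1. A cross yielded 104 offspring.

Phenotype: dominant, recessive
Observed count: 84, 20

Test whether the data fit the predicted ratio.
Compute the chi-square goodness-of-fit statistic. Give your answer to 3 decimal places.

Ratio total = 4. Expected counts: 104×3/4 = 78, 104×1/4 = 26.
χ² = (84−78)²/78 + (20−26)²/26
   = 0.4615 + 1.3846
Sum = 1.846

1.846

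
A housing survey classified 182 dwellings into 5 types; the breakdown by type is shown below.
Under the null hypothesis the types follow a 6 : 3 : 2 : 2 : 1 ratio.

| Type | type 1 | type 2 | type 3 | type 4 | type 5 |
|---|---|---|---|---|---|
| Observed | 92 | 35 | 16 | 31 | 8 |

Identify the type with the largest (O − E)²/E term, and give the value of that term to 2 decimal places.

type 3, 3.85

Ratio total = 14. Expected counts: 182×6/14 = 78, 182×3/14 = 39, 182×2/14 = 26, 182×2/14 = 26, 182×1/14 = 13.
type 1: (92 − 78)²/78 = 196/78 = 2.513
type 2: (35 − 39)²/39 = 16/39 = 0.410
type 3: (16 − 26)²/26 = 100/26 = 3.846
type 4: (31 − 26)²/26 = 25/26 = 0.962
type 5: (8 − 13)²/13 = 25/13 = 1.923
The largest term is for type 3: 3.85.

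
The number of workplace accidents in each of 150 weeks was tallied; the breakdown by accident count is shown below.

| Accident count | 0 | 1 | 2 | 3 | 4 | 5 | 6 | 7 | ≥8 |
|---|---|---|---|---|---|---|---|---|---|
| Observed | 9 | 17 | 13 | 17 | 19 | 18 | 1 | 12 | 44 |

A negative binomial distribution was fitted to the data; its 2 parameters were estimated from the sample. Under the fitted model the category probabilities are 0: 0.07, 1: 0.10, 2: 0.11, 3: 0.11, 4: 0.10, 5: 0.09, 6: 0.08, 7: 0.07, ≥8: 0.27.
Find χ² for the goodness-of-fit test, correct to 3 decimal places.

Expected counts E_i = n·p_i: 150×0.07 = 10.5, 150×0.10 = 15, 150×0.11 = 16.5, 150×0.11 = 16.5, 150×0.10 = 15, 150×0.09 = 13.5, 150×0.08 = 12, 150×0.07 = 10.5, 150×0.27 = 40.5.
cat         O        E   (O−E)²/E
0           9     10.5     0.2143
1          17       15     0.2667
2          13     16.5     0.7424
3          17     16.5     0.0152
4          19       15     1.0667
5          18     13.5     1.5000
6           1       12    10.0833
7          12     10.5     0.2143
≥8         44     40.5     0.3025
Sum = 14.405

14.405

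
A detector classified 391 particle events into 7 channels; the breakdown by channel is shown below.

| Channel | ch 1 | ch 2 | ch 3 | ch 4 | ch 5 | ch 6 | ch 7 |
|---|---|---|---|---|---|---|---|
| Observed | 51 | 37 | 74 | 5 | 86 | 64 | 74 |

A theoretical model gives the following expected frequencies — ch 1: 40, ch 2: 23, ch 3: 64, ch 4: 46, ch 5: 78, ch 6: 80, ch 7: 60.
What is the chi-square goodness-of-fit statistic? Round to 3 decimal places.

56.940

ch 1: (51 − 40)²/40 = 121/40 = 3.0250
ch 2: (37 − 23)²/23 = 196/23 = 8.5217
ch 3: (74 − 64)²/64 = 100/64 = 1.5625
ch 4: (5 − 46)²/46 = 1681/46 = 36.5435
ch 5: (86 − 78)²/78 = 64/78 = 0.8205
ch 6: (64 − 80)²/80 = 256/80 = 3.2000
ch 7: (74 − 60)²/60 = 196/60 = 3.2667
Sum = 56.940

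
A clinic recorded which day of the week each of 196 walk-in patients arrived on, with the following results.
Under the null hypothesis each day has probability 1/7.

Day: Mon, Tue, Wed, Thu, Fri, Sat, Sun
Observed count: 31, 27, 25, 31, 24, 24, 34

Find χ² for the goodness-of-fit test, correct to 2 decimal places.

3.43

Under H₀ each category has probability 1/7, so each expected count is 196/7 = 28.
Mon: (31 − 28)²/28 = 9/28 = 0.321
Tue: (27 − 28)²/28 = 1/28 = 0.036
Wed: (25 − 28)²/28 = 9/28 = 0.321
Thu: (31 − 28)²/28 = 9/28 = 0.321
Fri: (24 − 28)²/28 = 16/28 = 0.571
Sat: (24 − 28)²/28 = 16/28 = 0.571
Sun: (34 − 28)²/28 = 36/28 = 1.286
Sum = 3.43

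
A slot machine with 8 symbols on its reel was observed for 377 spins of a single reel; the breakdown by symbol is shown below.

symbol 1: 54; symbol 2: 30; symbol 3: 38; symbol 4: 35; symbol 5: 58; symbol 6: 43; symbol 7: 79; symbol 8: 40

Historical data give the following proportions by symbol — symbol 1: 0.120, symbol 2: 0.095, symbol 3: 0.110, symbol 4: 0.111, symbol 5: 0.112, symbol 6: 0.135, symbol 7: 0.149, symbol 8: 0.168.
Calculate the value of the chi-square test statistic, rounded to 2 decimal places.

29.04

Expected counts E_i = n·p_i: 377×0.120 = 45.24, 377×0.095 = 35.815, 377×0.110 = 41.47, 377×0.111 = 41.847, 377×0.112 = 42.224, 377×0.135 = 50.895, 377×0.149 = 56.173, 377×0.168 = 63.336.
cat           O        E   (O−E)²/E
symbol 1     54    45.24      1.696
symbol 2     30   35.815      0.944
symbol 3     38    41.47      0.290
symbol 4     35   41.847      1.120
symbol 5     58   42.224      5.894
symbol 6     43   50.895      1.225
symbol 7     79   56.173      9.276
symbol 8     40   63.336      8.598
Sum = 29.04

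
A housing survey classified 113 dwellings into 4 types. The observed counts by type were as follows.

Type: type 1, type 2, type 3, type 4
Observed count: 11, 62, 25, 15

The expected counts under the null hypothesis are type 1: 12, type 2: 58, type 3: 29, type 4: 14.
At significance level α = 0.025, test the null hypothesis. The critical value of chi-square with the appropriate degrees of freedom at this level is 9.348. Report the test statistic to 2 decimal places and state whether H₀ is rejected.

type 1: (11 − 12)²/12 = 1/12 = 0.083
type 2: (62 − 58)²/58 = 16/58 = 0.276
type 3: (25 − 29)²/29 = 16/29 = 0.552
type 4: (15 − 14)²/14 = 1/14 = 0.071
Sum = 0.98
df = 3. Since 0.98 < 9.348, we do not reject H₀.

0.98; do not reject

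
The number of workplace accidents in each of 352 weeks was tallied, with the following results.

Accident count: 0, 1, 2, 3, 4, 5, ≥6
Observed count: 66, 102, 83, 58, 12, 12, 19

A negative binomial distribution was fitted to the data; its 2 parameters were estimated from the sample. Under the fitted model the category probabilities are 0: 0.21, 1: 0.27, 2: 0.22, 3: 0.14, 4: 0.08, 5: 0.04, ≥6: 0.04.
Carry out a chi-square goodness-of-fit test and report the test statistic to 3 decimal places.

14.601

Expected counts E_i = n·p_i: 352×0.21 = 73.92, 352×0.27 = 95.04, 352×0.22 = 77.44, 352×0.14 = 49.28, 352×0.08 = 28.16, 352×0.04 = 14.08, 352×0.04 = 14.08.
0: (66 − 73.92)²/73.92 = 62.7264/73.92 = 0.8486
1: (102 − 95.04)²/95.04 = 48.4416/95.04 = 0.5097
2: (83 − 77.44)²/77.44 = 30.9136/77.44 = 0.3992
3: (58 − 49.28)²/49.28 = 76.0384/49.28 = 1.5430
4: (12 − 28.16)²/28.16 = 261.1456/28.16 = 9.2736
5: (12 − 14.08)²/14.08 = 4.3264/14.08 = 0.3073
≥6: (19 − 14.08)²/14.08 = 24.2064/14.08 = 1.7192
Sum = 14.601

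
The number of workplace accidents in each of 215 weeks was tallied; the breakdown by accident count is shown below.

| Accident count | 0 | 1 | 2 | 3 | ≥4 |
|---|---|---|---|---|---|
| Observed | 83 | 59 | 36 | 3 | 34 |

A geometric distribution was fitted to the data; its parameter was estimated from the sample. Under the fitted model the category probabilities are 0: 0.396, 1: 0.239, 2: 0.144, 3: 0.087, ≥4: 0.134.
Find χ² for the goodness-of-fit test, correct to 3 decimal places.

16.124

Expected counts E_i = n·p_i: 215×0.396 = 85.14, 215×0.239 = 51.385, 215×0.144 = 30.96, 215×0.087 = 18.705, 215×0.134 = 28.81.
cat         O        E   (O−E)²/E
0          83    85.14     0.0538
1          59   51.385     1.1285
2          36    30.96     0.8205
3           3   18.705    13.1862
≥4         34    28.81     0.9350
Sum = 16.124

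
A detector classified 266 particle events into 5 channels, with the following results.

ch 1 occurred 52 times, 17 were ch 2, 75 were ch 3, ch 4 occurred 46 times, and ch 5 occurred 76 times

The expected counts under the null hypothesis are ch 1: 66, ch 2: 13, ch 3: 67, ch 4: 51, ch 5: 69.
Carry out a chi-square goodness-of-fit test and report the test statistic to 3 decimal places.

6.356

ch 1: (52 − 66)²/66 = 196/66 = 2.9697
ch 2: (17 − 13)²/13 = 16/13 = 1.2308
ch 3: (75 − 67)²/67 = 64/67 = 0.9552
ch 4: (46 − 51)²/51 = 25/51 = 0.4902
ch 5: (76 − 69)²/69 = 49/69 = 0.7101
Sum = 6.356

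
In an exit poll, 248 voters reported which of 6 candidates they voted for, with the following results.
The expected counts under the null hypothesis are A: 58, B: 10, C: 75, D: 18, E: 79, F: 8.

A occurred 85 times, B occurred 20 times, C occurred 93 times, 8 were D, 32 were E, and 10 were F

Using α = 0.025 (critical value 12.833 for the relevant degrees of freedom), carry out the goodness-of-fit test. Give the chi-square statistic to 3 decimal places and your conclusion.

60.907; reject

A: (85 − 58)²/58 = 729/58 = 12.5690
B: (20 − 10)²/10 = 100/10 = 10.0000
C: (93 − 75)²/75 = 324/75 = 4.3200
D: (8 − 18)²/18 = 100/18 = 5.5556
E: (32 − 79)²/79 = 2209/79 = 27.9620
F: (10 − 8)²/8 = 4/8 = 0.5000
Sum = 60.907
df = 5. Since 60.907 > 12.833, we reject H₀.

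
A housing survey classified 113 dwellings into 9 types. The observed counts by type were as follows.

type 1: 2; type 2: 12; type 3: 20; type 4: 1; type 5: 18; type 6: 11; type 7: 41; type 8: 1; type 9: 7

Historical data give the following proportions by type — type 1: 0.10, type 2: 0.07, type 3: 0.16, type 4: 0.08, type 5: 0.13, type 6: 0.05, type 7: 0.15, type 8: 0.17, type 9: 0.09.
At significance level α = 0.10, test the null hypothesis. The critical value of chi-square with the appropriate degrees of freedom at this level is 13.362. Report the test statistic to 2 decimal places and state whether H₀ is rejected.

Expected counts E_i = n·p_i: 113×0.10 = 11.3, 113×0.07 = 7.91, 113×0.16 = 18.08, 113×0.08 = 9.04, 113×0.13 = 14.69, 113×0.05 = 5.65, 113×0.15 = 16.95, 113×0.17 = 19.21, 113×0.09 = 10.17.
type 1: (2 − 11.3)²/11.3 = 86.49/11.3 = 7.654
type 2: (12 − 7.91)²/7.91 = 16.7281/7.91 = 2.115
type 3: (20 − 18.08)²/18.08 = 3.6864/18.08 = 0.204
type 4: (1 − 9.04)²/9.04 = 64.6416/9.04 = 7.151
type 5: (18 − 14.69)²/14.69 = 10.9561/14.69 = 0.746
type 6: (11 − 5.65)²/5.65 = 28.6225/5.65 = 5.066
type 7: (41 − 16.95)²/16.95 = 578.4025/16.95 = 34.124
type 8: (1 − 19.21)²/19.21 = 331.6041/19.21 = 17.262
type 9: (7 − 10.17)²/10.17 = 10.0489/10.17 = 0.988
Sum = 75.31
df = 8. Since 75.31 > 13.362, we reject H₀.

75.31; reject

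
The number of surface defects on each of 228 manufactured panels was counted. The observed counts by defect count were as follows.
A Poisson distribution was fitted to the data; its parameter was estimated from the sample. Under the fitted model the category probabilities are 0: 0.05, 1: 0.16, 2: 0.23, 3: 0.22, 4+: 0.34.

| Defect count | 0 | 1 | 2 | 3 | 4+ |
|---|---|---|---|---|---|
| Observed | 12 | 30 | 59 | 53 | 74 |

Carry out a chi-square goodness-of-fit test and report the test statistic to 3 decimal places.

2.324

Expected counts E_i = n·p_i: 228×0.05 = 11.4, 228×0.16 = 36.48, 228×0.23 = 52.44, 228×0.22 = 50.16, 228×0.34 = 77.52.
χ² = (12−11.4)²/11.4 + (30−36.48)²/36.48 + (59−52.44)²/52.44 + (53−50.16)²/50.16 + (74−77.52)²/77.52
   = 0.0316 + 1.1511 + 0.8206 + 0.1608 + 0.1598
Sum = 2.324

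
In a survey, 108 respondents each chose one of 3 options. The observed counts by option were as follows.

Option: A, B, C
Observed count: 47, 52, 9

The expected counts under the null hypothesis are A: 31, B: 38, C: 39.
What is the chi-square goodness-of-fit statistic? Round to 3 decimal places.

A: (47 − 31)²/31 = 256/31 = 8.2581
B: (52 − 38)²/38 = 196/38 = 5.1579
C: (9 − 39)²/39 = 900/39 = 23.0769
Sum = 36.493

36.493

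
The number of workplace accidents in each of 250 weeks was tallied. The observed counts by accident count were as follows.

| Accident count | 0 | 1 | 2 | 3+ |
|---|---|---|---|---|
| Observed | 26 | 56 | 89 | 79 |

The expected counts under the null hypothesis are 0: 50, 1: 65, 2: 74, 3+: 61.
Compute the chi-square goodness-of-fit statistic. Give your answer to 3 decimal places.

0: (26 − 50)²/50 = 576/50 = 11.5200
1: (56 − 65)²/65 = 81/65 = 1.2462
2: (89 − 74)²/74 = 225/74 = 3.0405
3+: (79 − 61)²/61 = 324/61 = 5.3115
Sum = 21.118

21.118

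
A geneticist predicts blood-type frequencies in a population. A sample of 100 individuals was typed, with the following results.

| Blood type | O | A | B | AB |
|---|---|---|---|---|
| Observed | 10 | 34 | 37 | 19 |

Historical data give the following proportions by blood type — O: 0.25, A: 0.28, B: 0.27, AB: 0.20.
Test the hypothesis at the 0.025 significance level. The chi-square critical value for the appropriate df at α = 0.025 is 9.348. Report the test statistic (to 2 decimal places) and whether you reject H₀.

14.04; reject

Expected counts E_i = n·p_i: 100×0.25 = 25, 100×0.28 = 28, 100×0.27 = 27, 100×0.20 = 20.
O: (10 − 25)²/25 = 225/25 = 9.000
A: (34 − 28)²/28 = 36/28 = 1.286
B: (37 − 27)²/27 = 100/27 = 3.704
AB: (19 − 20)²/20 = 1/20 = 0.050
Sum = 14.04
df = 3. Since 14.04 > 9.348, we reject H₀.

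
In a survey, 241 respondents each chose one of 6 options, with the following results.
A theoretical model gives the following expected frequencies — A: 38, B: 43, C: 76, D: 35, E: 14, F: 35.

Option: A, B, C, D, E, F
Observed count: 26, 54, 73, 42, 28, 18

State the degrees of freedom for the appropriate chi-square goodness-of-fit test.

5

There are k = 6 categories and no parameters were estimated from the data, so df = 6 − 1 = 5.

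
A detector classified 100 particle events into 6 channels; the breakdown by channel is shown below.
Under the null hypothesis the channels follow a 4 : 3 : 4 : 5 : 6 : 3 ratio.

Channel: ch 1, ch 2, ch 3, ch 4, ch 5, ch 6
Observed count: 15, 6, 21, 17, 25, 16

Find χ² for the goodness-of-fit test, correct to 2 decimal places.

Ratio total = 25. Expected counts: 100×4/25 = 16, 100×3/25 = 12, 100×4/25 = 16, 100×5/25 = 20, 100×6/25 = 24, 100×3/25 = 12.
ch 1: (15 − 16)²/16 = 1/16 = 0.063
ch 2: (6 − 12)²/12 = 36/12 = 3.000
ch 3: (21 − 16)²/16 = 25/16 = 1.563
ch 4: (17 − 20)²/20 = 9/20 = 0.450
ch 5: (25 − 24)²/24 = 1/24 = 0.042
ch 6: (16 − 12)²/12 = 16/12 = 1.333
Sum = 6.45

6.45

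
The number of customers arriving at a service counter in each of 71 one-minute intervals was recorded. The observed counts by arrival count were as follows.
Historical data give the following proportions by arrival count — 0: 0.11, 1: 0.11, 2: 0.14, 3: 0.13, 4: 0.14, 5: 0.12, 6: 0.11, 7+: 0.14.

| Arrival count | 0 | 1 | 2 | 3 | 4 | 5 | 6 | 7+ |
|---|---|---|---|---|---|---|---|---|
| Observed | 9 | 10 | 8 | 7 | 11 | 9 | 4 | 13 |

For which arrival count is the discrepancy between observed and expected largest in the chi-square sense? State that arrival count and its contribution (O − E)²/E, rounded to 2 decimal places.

6, 1.86

Expected counts E_i = n·p_i: 71×0.11 = 7.81, 71×0.11 = 7.81, 71×0.14 = 9.94, 71×0.13 = 9.23, 71×0.14 = 9.94, 71×0.12 = 8.52, 71×0.11 = 7.81, 71×0.14 = 9.94.
χ² = (9−7.81)²/7.81 + (10−7.81)²/7.81 + (8−9.94)²/9.94 + (7−9.23)²/9.23 + (11−9.94)²/9.94 + (9−8.52)²/8.52 + (4−7.81)²/7.81 + (13−9.94)²/9.94
   = 0.181 + 0.614 + 0.379 + 0.539 + 0.113 + 0.027 + 1.859 + 0.942
The largest term is for 6: 1.86.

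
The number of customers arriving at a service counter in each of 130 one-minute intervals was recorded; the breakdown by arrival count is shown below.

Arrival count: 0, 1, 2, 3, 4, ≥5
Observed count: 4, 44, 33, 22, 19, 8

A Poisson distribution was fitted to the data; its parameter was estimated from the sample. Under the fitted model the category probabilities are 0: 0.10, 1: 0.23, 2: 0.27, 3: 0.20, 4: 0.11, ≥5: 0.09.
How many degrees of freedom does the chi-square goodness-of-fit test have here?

4

There are k = 6 categories and 1 parameter estimated from the data, so df = 6 − 1 − 1 = 4.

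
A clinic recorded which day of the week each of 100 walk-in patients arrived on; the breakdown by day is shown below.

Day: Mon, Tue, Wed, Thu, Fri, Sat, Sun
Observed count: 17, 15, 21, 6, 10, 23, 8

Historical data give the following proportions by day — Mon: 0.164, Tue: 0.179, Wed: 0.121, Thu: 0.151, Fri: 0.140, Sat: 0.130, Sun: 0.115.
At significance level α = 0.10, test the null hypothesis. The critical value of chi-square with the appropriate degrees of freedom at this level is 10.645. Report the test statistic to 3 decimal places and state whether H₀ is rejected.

Expected counts E_i = n·p_i: 100×0.164 = 16.4, 100×0.179 = 17.9, 100×0.121 = 12.1, 100×0.151 = 15.1, 100×0.140 = 14, 100×0.130 = 13, 100×0.115 = 11.5.
χ² = (17−16.4)²/16.4 + (15−17.9)²/17.9 + (21−12.1)²/12.1 + (6−15.1)²/15.1 + (10−14)²/14 + (23−13)²/13 + (8−11.5)²/11.5
   = 0.0220 + 0.4698 + 6.5463 + 5.4841 + 1.1429 + 7.6923 + 1.0652
Sum = 22.423
df = 6. Since 22.423 > 10.645, we reject H₀.

22.423; reject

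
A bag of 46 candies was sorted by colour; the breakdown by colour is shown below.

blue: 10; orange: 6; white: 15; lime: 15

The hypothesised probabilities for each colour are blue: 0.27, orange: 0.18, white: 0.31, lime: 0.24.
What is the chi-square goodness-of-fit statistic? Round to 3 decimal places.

2.558

Expected counts E_i = n·p_i: 46×0.27 = 12.42, 46×0.18 = 8.28, 46×0.31 = 14.26, 46×0.24 = 11.04.
χ² = (10−12.42)²/12.42 + (6−8.28)²/8.28 + (15−14.26)²/14.26 + (15−11.04)²/11.04
   = 0.4715 + 0.6278 + 0.0384 + 1.4204
Sum = 2.558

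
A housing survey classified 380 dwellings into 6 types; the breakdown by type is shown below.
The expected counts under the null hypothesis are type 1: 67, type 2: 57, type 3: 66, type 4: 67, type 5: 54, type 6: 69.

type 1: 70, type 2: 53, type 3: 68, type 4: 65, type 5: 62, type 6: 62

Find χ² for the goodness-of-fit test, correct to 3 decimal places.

2.431

χ² = (70−67)²/67 + (53−57)²/57 + (68−66)²/66 + (65−67)²/67 + (62−54)²/54 + (62−69)²/69
   = 0.1343 + 0.2807 + 0.0606 + 0.0597 + 1.1852 + 0.7101
Sum = 2.431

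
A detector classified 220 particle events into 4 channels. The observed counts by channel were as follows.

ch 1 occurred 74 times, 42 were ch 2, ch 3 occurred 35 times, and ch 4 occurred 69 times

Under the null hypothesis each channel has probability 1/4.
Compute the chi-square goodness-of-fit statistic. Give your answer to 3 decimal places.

Under H₀ each category has probability 1/4, so each expected count is 220/4 = 55.
χ² = (74−55)²/55 + (42−55)²/55 + (35−55)²/55 + (69−55)²/55
   = 6.5636 + 3.0727 + 7.2727 + 3.5636
Sum = 20.473

20.473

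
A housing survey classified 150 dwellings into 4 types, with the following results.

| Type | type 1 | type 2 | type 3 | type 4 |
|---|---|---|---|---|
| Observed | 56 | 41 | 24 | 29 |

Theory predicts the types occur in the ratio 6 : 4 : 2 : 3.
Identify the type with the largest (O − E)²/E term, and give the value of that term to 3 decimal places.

Ratio total = 15. Expected counts: 150×6/15 = 60, 150×4/15 = 40, 150×2/15 = 20, 150×3/15 = 30.
cat         O        E   (O−E)²/E
type 1     56       60     0.2667
type 2     41       40     0.0250
type 3     24       20     0.8000
type 4     29       30     0.0333
The largest term is for type 3: 0.800.

type 3, 0.800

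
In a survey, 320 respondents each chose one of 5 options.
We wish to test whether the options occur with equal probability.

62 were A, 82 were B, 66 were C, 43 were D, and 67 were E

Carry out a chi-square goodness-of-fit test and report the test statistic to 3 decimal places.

Expected count for each of the 5 categories: 320/5 = 64.
χ² = (62−64)²/64 + (82−64)²/64 + (66−64)²/64 + (43−64)²/64 + (67−64)²/64
   = 0.0625 + 5.0625 + 0.0625 + 6.8906 + 0.1406
Sum = 12.219

12.219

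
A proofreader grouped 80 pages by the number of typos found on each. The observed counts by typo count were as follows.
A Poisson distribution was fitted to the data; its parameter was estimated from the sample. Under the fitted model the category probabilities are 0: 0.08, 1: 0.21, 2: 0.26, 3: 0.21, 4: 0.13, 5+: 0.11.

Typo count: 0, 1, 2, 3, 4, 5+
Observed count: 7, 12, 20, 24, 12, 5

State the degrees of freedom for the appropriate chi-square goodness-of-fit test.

4

There are k = 6 categories and 1 parameter estimated from the data, so df = 6 − 1 − 1 = 4.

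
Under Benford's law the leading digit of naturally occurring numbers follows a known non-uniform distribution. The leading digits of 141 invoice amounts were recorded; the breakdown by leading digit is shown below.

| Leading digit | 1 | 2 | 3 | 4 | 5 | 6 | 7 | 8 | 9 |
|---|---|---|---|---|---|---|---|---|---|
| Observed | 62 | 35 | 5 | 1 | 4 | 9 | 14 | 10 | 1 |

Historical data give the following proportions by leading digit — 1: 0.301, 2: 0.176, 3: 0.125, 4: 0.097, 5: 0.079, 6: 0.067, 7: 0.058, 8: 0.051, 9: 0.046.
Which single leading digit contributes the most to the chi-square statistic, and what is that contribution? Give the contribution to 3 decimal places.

Expected counts E_i = n·p_i: 141×0.301 = 42.441, 141×0.176 = 24.816, 141×0.125 = 17.625, 141×0.097 = 13.677, 141×0.079 = 11.139, 141×0.067 = 9.447, 141×0.058 = 8.178, 141×0.051 = 7.191, 141×0.046 = 6.486.
cat         O        E   (O−E)²/E
1          62   42.441     9.0138
2          35   24.816     4.1793
3           5   17.625     9.0434
4           1   13.677    11.7501
5           4   11.139     4.5754
6           9    9.447     0.0212
7          14    8.178     4.1447
8          10    7.191     1.0973
9           1    6.486     4.6402
The largest term is for 4: 11.750.

4, 11.750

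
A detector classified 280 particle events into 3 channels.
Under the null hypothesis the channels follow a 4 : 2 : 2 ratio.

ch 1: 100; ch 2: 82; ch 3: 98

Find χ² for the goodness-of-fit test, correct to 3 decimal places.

24.686

Ratio total = 8. Expected counts: 280×4/8 = 140, 280×2/8 = 70, 280×2/8 = 70.
cat         O        E   (O−E)²/E
ch 1      100      140    11.4286
ch 2       82       70     2.0571
ch 3       98       70    11.2000
Sum = 24.686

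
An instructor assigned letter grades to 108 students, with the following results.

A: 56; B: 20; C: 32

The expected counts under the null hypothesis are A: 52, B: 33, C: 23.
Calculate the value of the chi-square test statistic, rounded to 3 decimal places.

8.951

χ² = (56−52)²/52 + (20−33)²/33 + (32−23)²/23
   = 0.3077 + 5.1212 + 3.5217
Sum = 8.951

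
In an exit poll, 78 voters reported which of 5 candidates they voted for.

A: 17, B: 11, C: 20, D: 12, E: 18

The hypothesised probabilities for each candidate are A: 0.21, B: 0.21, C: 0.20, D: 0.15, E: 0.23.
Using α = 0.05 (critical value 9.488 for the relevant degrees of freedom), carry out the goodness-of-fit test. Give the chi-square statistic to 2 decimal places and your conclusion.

Expected counts E_i = n·p_i: 78×0.21 = 16.38, 78×0.21 = 16.38, 78×0.20 = 15.6, 78×0.15 = 11.7, 78×0.23 = 17.94.
A: (17 − 16.38)²/16.38 = 0.3844/16.38 = 0.023
B: (11 − 16.38)²/16.38 = 28.9444/16.38 = 1.767
C: (20 − 15.6)²/15.6 = 19.36/15.6 = 1.241
D: (12 − 11.7)²/11.7 = 0.09/11.7 = 0.008
E: (18 − 17.94)²/17.94 = 0.0036/17.94 = 0.000
Sum = 3.04
df = 4. Since 3.04 < 9.488, we do not reject H₀.

3.04; do not reject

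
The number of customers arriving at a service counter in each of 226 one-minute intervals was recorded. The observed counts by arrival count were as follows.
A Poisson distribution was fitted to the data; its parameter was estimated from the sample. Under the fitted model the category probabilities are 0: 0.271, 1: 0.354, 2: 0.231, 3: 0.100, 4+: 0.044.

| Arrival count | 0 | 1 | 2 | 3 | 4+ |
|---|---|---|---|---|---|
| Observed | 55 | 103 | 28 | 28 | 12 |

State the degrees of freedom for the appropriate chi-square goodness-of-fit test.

There are k = 5 categories and 1 parameter estimated from the data, so df = 5 − 1 − 1 = 3.

3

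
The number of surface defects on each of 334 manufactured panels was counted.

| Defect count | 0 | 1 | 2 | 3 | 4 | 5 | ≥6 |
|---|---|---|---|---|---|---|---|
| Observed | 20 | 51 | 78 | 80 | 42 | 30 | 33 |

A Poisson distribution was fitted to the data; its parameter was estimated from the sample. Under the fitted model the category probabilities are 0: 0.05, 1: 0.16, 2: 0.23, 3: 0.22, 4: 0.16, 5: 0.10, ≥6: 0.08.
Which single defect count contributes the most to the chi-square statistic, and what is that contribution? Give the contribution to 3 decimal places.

Expected counts E_i = n·p_i: 334×0.05 = 16.7, 334×0.16 = 53.44, 334×0.23 = 76.82, 334×0.22 = 73.48, 334×0.16 = 53.44, 334×0.10 = 33.4, 334×0.08 = 26.72.
cat         O        E   (O−E)²/E
0          20     16.7     0.6521
1          51    53.44     0.1114
2          78    76.82     0.0181
3          80    73.48     0.5785
4          42    53.44     2.4490
5          30     33.4     0.3461
≥6         33    26.72     1.4760
The largest term is for 4: 2.449.

4, 2.449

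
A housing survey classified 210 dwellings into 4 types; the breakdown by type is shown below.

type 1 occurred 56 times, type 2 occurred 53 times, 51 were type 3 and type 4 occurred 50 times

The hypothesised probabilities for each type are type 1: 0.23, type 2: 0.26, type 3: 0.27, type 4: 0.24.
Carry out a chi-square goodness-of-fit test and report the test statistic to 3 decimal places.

1.851

Expected counts E_i = n·p_i: 210×0.23 = 48.3, 210×0.26 = 54.6, 210×0.27 = 56.7, 210×0.24 = 50.4.
type 1: (56 − 48.3)²/48.3 = 59.29/48.3 = 1.2275
type 2: (53 − 54.6)²/54.6 = 2.56/54.6 = 0.0469
type 3: (51 − 56.7)²/56.7 = 32.49/56.7 = 0.5730
type 4: (50 − 50.4)²/50.4 = 0.16/50.4 = 0.0032
Sum = 1.851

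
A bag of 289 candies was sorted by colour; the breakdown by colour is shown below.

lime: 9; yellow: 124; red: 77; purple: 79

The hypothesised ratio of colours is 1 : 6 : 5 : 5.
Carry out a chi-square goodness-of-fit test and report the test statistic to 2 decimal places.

Ratio total = 17. Expected counts: 289×1/17 = 17, 289×6/17 = 102, 289×5/17 = 85, 289×5/17 = 85.
lime: (9 − 17)²/17 = 64/17 = 3.765
yellow: (124 − 102)²/102 = 484/102 = 4.745
red: (77 − 85)²/85 = 64/85 = 0.753
purple: (79 − 85)²/85 = 36/85 = 0.424
Sum = 9.69

9.69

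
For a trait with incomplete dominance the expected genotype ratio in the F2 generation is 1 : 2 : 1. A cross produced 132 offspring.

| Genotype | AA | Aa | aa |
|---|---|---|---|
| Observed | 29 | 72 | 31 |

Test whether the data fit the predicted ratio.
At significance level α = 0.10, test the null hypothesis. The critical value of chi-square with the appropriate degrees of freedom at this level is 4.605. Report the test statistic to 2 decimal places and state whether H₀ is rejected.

1.15; do not reject

Ratio total = 4. Expected counts: 132×1/4 = 33, 132×2/4 = 66, 132×1/4 = 33.
χ² = (29−33)²/33 + (72−66)²/66 + (31−33)²/33
   = 0.485 + 0.545 + 0.121
Sum = 1.15
df = 2. Since 1.15 < 4.605, we do not reject H₀.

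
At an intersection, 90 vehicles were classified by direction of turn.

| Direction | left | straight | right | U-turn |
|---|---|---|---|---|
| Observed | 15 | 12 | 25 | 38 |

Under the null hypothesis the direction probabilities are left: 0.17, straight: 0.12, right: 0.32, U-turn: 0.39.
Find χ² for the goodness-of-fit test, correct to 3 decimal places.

Expected counts E_i = n·p_i: 90×0.17 = 15.3, 90×0.12 = 10.8, 90×0.32 = 28.8, 90×0.39 = 35.1.
left: (15 − 15.3)²/15.3 = 0.09/15.3 = 0.0059
straight: (12 − 10.8)²/10.8 = 1.44/10.8 = 0.1333
right: (25 − 28.8)²/28.8 = 14.44/28.8 = 0.5014
U-turn: (38 − 35.1)²/35.1 = 8.41/35.1 = 0.2396
Sum = 0.880

0.880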